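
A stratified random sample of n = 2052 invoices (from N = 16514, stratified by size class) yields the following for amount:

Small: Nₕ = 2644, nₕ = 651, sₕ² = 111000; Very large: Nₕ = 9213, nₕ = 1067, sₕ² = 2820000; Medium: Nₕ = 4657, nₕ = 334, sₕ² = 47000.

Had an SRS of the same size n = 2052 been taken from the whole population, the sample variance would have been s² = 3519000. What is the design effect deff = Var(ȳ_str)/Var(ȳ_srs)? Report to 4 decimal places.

0.4934

Var(ȳ_str) = Σ Wₕ²(1−fₕ)sₕ²/nₕ with Wₕ = Nₕ/16514:
  Small: (2644/16514)²·(1−651/2644)·111000/651 = 3.2946264
  Very large: (9213/16514)²·(1−1067/9213)·2820000/1067 = 727.32013
  Medium: (4657/16514)²·(1−334/4657)·47000/334 = 10.388152
  → Var(ȳ_str) = 741.00291.
Var(ȳ_srs) = (1 − 2052/16514)·3519000/2052 = 1501.8204.
deff = 741.00291 / 1501.8204 = 0.4934.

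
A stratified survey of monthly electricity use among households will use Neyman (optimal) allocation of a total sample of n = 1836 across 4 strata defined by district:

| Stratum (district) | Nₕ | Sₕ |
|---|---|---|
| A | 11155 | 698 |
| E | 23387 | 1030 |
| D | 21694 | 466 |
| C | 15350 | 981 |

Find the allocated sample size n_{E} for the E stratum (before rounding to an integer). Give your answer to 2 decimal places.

Neyman allocation: nₕ = n·NₕSₕ / Σⱼ NⱼSⱼ.
Σ NⱼSⱼ = 11155·698 + 23387·1030 + 21694·466 + 15350·981 = 5.7042554 × 10^7.
n_{E} = 1836·23387·1030 / (5.7042554 × 10^7) = 775.33.

775.33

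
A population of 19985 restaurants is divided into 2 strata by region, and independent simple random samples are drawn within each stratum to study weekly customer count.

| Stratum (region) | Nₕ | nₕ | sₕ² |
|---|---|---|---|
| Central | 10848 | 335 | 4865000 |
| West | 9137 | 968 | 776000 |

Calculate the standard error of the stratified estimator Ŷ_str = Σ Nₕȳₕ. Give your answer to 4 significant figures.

1.310 × 10^6

Var(Ŷ_str) = Σₕ Nₕ²(1 − fₕ)sₕ²/nₕ.
Central: 10848²·(1 − 335/10848)·4865000/335 = 1.6562061 × 10^12.
West: 9137²·(1 − 968/9137)·776000/968 = 5.9835495 × 10^10.
Sum = 1.7160416 × 10^12.
SE = √(1.7160416 × 10^12) = 1.310 × 10^6.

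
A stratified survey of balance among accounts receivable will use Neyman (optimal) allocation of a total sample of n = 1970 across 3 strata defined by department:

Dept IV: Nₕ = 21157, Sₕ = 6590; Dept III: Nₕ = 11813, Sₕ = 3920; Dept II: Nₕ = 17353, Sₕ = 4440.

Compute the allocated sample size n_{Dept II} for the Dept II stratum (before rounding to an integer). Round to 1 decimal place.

Neyman allocation: nₕ = n·NₕSₕ / Σⱼ NⱼSⱼ.
Σ NⱼSⱼ = 21157·6590 + 11813·3920 + 17353·4440 = 2.6277891 × 10^8.
n_{Dept II} = 1970·17353·4440 / (2.6277891 × 10^8) = 577.6.

577.6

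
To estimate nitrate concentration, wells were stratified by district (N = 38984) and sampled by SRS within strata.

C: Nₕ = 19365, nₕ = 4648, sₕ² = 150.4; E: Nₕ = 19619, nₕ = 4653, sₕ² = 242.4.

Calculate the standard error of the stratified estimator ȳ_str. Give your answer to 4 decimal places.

Var(ȳ_str) = Σₕ Wₕ²(1 − fₕ)sₕ²/nₕ with Wₕ = Nₕ/N, N = 38984.
C: Wₕ = 0.49674225; term = 0.49674225²·(1 − 0.24002066)·150.4/4648 = 0.0060680019.
E: Wₕ = 0.50325775; term = 0.50325775²·(1 − 0.23716805)·242.4/4653 = 0.010064898.
Sum = 0.0161329.
SE = √(0.0161329) = 0.1270.

0.1270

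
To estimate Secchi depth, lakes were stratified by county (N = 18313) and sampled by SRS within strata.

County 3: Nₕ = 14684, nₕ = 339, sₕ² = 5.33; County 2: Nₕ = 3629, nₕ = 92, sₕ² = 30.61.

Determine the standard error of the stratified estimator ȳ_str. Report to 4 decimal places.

0.1504

Var(ȳ_str) = Σₕ Wₕ²(1 − fₕ)sₕ²/nₕ with Wₕ = Nₕ/N, N = 18313.
County 3: Wₕ = 0.80183476; term = 0.80183476²·(1 − 0.02308635)·5.33/339 = 0.0098753716.
County 2: Wₕ = 0.19816524; term = 0.19816524²·(1 − 0.02535134)·30.61/92 = 0.012734402.
Sum = 0.022609774.
SE = √(0.022609774) = 0.1504.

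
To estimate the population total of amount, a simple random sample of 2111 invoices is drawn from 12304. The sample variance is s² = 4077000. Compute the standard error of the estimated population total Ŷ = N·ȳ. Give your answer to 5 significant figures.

492150

Var(Ŷ) = N²·Var(ȳ) = N²·(1 − n/N)·s²/n.
f = 2111/12304 = 0.17157022; Var(ȳ) = 0.82842978·4077000/2111 = 1599.9565.
Var(Ŷ) = 12304² · 1599.9565 = 2.4221488 × 10^11.
SE(Ŷ) = √(2.4221488 × 10^11) = 492150.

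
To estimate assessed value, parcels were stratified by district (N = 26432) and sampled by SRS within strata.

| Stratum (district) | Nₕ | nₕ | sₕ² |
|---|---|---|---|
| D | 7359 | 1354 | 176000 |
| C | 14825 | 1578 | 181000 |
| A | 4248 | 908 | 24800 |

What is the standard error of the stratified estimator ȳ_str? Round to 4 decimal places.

Var(ȳ_str) = Σₕ Wₕ²(1 − fₕ)sₕ²/nₕ with Wₕ = Nₕ/N, N = 26432.
D: Wₕ = 0.27841253; term = 0.27841253²·(1 − 0.18399239)·176000/1354 = 8.2217784.
C: Wₕ = 0.56087318; term = 0.56087318²·(1 − 0.10644182)·181000/1578 = 32.242133.
A: Wₕ = 0.16071429; term = 0.16071429²·(1 − 0.21374765)·24800/908 = 0.55467265.
Sum = 41.018584.
SE = √(41.018584) = 6.4046.

6.4046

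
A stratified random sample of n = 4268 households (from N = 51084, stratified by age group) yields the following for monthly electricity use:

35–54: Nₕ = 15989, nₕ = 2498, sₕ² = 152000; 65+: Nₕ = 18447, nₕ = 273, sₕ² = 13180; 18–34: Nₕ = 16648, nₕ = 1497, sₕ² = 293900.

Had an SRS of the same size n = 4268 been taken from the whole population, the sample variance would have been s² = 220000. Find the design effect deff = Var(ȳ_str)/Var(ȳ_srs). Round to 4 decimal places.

0.6395

Var(ȳ_str) = Σ Wₕ²(1−fₕ)sₕ²/nₕ with Wₕ = Nₕ/51084:
  35–54: (15989/51084)²·(1−2498/15989)·152000/2498 = 5.0297547
  65+: (18447/51084)²·(1−273/18447)·13180/273 = 6.2023924
  18–34: (16648/51084)²·(1−1497/16648)·293900/1497 = 18.976292
  → Var(ȳ_str) = 30.208439.
Var(ȳ_srs) = (1 − 4268/51084)·220000/4268 = 47.23976.
deff = 30.208439 / 47.23976 = 0.6395.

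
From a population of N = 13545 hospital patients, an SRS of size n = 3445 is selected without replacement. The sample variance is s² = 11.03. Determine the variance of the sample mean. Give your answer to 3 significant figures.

Under SRS without replacement, Var(ȳ) = (1 − f)·s²/n with f = n/N = 3445/13545 = 0.25433739.
Var(ȳ) = (1 − 0.25433739)·11.03/3445 = 0.74566261·0.0032017417 = 0.002387419.

0.00239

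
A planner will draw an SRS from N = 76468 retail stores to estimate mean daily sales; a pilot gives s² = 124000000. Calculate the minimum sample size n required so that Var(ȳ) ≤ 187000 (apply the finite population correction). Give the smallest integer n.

658

Without fpc, n₀ = s²/D = 124000000/187000 = 663.1016.
With fpc, (1 − n/N)·s²/n ≤ D requires n ≥ n₀/(1 + n₀/N) = 663.1016/(1 + 663.1016/76468) = 657.4009.
Rounding up, n = 658.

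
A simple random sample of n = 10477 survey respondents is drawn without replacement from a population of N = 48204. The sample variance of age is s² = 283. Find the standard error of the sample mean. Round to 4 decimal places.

0.1454

Under SRS without replacement, Var(ȳ) = (1 − f)·s²/n with f = n/N = 10477/48204 = 0.21734711.
Var(ȳ) = (1 − 0.21734711)·283/10477 = 0.78265289·0.027011549 = 0.021140667.
SE(ȳ) = √(0.021140667) = 0.1454.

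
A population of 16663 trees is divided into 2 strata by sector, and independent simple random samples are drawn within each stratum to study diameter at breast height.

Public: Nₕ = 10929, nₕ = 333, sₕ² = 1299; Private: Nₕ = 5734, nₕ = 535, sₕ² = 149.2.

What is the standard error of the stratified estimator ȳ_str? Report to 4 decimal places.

1.2872

Var(ȳ_str) = Σₕ Wₕ²(1 − fₕ)sₕ²/nₕ with Wₕ = Nₕ/N, N = 16663.
Public: Wₕ = 0.65588429; term = 0.65588429²·(1 − 0.03046939)·1299/333 = 1.6269751.
Private: Wₕ = 0.34411571; term = 0.34411571²·(1 − 0.09330310)·149.2/535 = 0.029942369.
Sum = 1.6569175.
SE = √(1.6569175) = 1.2872.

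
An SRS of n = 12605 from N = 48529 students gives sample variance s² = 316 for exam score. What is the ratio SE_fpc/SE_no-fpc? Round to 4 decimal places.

f = n/N = 12605/48529 = 0.25974160.
SE_no-fpc = √(s²/n) = 0.15833325; SE_fpc = √((1−f)s²/n) = 0.13622719.
Ratio = √(1−f) = 0.86038271.

0.8604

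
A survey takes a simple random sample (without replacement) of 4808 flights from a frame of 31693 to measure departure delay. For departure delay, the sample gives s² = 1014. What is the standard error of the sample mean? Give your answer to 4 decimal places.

0.4230

Under SRS without replacement, Var(ȳ) = (1 − f)·s²/n with f = n/N = 4808/31693 = 0.15170542.
Var(ȳ) = (1 − 0.15170542)·1014/4808 = 0.84829458·0.2108985 = 0.17890406.
SE(ȳ) = √(0.17890406) = 0.4230.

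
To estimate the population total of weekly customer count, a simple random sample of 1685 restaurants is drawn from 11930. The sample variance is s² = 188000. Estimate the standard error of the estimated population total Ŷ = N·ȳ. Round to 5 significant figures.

116780

Var(Ŷ) = N²·Var(ȳ) = N²·(1 − n/N)·s²/n.
f = 1685/11930 = 0.14124057; Var(ȳ) = 0.85875943·188000/1685 = 95.814109.
Var(Ŷ) = 11930² · 95.814109 = 1.3636733 × 10^10.
SE(Ŷ) = √(1.3636733 × 10^10) = 116780.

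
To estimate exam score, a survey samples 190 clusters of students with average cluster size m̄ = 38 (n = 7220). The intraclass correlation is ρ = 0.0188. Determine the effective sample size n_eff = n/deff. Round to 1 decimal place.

deff = 1 + (38 − 1)·0.0188 = 1 + 0.6956 = 1.6956.
n_eff = 7220 / 1.6956 = 4258.1.

4258.1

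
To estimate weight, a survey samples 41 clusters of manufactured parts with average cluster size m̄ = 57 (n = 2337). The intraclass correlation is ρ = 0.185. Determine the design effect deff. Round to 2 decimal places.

11.36

deff = 1 + (57 − 1)·0.185 = 1 + 10.36 = 11.36.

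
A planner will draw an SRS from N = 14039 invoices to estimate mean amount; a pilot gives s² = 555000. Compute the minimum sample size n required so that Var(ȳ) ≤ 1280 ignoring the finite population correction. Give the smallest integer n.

434

Without fpc, n₀ = s²/D = 555000/1280 = 433.5938.
Rounding up, n = 434.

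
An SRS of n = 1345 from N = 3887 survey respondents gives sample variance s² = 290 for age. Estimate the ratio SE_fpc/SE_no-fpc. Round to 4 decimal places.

f = n/N = 1345/3887 = 0.34602521.
SE_no-fpc = √(s²/n) = 0.46434188; SE_fpc = √((1−f)s²/n) = 0.37550728.
Ratio = √(1−f) = 0.80868708.

0.8087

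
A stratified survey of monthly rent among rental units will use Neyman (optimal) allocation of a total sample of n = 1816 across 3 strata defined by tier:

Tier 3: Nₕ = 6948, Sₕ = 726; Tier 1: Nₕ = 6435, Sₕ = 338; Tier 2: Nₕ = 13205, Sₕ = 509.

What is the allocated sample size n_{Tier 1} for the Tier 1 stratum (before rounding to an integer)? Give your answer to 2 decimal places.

Neyman allocation: nₕ = n·NₕSₕ / Σⱼ NⱼSⱼ.
Σ NⱼSⱼ = 6948·726 + 6435·338 + 13205·509 = 1.3940623 × 10^7.
n_{Tier 1} = 1816·6435·338 / (1.3940623 × 10^7) = 283.33.

283.33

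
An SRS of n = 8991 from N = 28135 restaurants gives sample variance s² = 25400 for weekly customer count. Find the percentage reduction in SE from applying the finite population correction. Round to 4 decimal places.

17.5116

f = n/N = 8991/28135 = 0.31956638.
SE_no-fpc = √(s²/n) = 1.6807877; SE_fpc = √((1−f)s²/n) = 1.3864549.
Ratio = √(1−f) = 0.82488401. Reduction = 100·(1 − 0.82488401) = 17.5116%.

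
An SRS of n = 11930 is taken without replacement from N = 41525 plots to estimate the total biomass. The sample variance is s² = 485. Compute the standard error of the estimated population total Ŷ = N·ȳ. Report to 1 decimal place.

Var(Ŷ) = N²·Var(ȳ) = N²·(1 − n/N)·s²/n.
f = 11930/41525 = 0.28729681; Var(ȳ) = 0.71270319·485/11930 = 0.028974103.
Var(Ŷ) = 41525² · 0.028974103 = 4.9960788 × 10^7.
SE(Ŷ) = √(4.9960788 × 10^7) = 7068.3.

7068.3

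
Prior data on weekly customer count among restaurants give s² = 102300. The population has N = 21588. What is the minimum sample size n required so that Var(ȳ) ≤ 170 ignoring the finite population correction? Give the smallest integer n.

Without fpc, n₀ = s²/D = 102300/170 = 601.7647.
Rounding up, n = 602.

602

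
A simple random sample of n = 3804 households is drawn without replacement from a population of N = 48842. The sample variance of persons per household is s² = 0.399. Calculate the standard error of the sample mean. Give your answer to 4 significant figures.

Under SRS without replacement, Var(ȳ) = (1 − f)·s²/n with f = n/N = 3804/48842 = 0.07788379.
Var(ȳ) = (1 − 0.07788379)·0.399/3804 = 0.92211621·1.0488959 × 10^-4 = 9.6720391 × 10^-5.
SE(ȳ) = √(9.6720391 × 10^-5) = 0.009835.

0.009835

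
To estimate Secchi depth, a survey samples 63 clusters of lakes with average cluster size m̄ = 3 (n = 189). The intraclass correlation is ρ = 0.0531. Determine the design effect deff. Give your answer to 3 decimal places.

deff = 1 + (3 − 1)·0.0531 = 1 + 0.1062 = 1.1062.

1.106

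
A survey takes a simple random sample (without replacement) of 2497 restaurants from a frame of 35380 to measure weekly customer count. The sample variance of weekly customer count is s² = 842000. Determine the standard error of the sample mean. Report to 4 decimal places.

Under SRS without replacement, Var(ȳ) = (1 − f)·s²/n with f = n/N = 2497/35380 = 0.07057660.
Var(ȳ) = (1 − 0.07057660)·842000/2497 = 0.92942340·337.20465 = 313.40589.
SE(ȳ) = √(313.40589) = 17.7033.

17.7033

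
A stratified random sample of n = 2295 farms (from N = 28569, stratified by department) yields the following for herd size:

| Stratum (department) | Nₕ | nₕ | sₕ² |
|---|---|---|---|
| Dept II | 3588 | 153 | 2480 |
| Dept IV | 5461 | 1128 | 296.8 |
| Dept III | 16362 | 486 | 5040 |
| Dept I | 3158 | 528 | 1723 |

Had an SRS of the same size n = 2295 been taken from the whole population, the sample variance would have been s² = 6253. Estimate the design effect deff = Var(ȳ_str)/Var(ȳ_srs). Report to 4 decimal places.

1.4312

Var(ȳ_str) = Σ Wₕ²(1−fₕ)sₕ²/nₕ with Wₕ = Nₕ/28569:
  Dept II: (3588/28569)²·(1−153/3588)·2480/153 = 0.24476502
  Dept IV: (5461/28569)²·(1−1128/5461)·296.8/1128 = 0.0076282617
  Dept III: (16362/28569)²·(1−486/16362)·5040/486 = 3.3005147
  Dept I: (3158/28569)²·(1−528/3158)·1723/528 = 0.033206962
  → Var(ȳ_str) = 3.5861149.
Var(ȳ_srs) = (1 − 2295/28569)·6253/2295 = 2.5057451.
deff = 3.5861149 / 2.5057451 = 1.4312.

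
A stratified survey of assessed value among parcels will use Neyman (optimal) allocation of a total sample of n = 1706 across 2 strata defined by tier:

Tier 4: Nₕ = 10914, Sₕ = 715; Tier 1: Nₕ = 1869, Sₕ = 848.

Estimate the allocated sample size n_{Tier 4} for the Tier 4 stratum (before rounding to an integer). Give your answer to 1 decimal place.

Neyman allocation: nₕ = n·NₕSₕ / Σⱼ NⱼSⱼ.
Σ NⱼSⱼ = 10914·715 + 1869·848 = 9.388422 × 10^6.
n_{Tier 4} = 1706·10914·715 / (9.388422 × 10^6) = 1418.0.

1418.0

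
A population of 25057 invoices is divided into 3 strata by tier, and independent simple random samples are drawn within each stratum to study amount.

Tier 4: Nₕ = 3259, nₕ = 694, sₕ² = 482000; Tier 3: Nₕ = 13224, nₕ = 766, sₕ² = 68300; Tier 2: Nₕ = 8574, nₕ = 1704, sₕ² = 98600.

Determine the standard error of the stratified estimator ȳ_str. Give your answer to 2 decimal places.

6.17

Var(ȳ_str) = Σₕ Wₕ²(1 − fₕ)sₕ²/nₕ with Wₕ = Nₕ/N, N = 25057.
Tier 4: Wₕ = 0.13006346; term = 0.13006346²·(1 − 0.21294876)·482000/694 = 9.2470063.
Tier 3: Wₕ = 0.52775671; term = 0.52775671²·(1 − 0.05792498)·68300/766 = 23.39618.
Tier 2: Wₕ = 0.34217983; term = 0.34217983²·(1 − 0.19874038)·98600/1704 = 5.4286194.
Sum = 38.071806.
SE = √(38.071806) = 6.17.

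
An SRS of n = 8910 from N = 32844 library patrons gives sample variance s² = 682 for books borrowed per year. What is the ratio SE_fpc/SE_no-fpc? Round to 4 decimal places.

f = n/N = 8910/32844 = 0.27128243.
SE_no-fpc = √(s²/n) = 0.27666444; SE_fpc = √((1−f)s²/n) = 0.23617447.
Ratio = √(1−f) = 0.85364956.

0.8536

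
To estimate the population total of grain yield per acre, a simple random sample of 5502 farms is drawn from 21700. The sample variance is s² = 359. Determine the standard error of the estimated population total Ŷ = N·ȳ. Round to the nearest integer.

Var(Ŷ) = N²·Var(ȳ) = N²·(1 − n/N)·s²/n.
f = 5502/21700 = 0.25354839; Var(ȳ) = 0.74645161·359/5502 = 0.048705222.
Var(Ŷ) = 21700² · 0.048705222 = 2.2934802 × 10^7.
SE(Ŷ) = √(2.2934802 × 10^7) = 4789.

4789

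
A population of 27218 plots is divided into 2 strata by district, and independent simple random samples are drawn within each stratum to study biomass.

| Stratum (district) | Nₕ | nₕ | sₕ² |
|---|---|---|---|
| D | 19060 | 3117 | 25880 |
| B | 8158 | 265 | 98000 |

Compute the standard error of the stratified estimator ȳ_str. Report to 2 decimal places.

Var(ȳ_str) = Σₕ Wₕ²(1 − fₕ)sₕ²/nₕ with Wₕ = Nₕ/N, N = 27218.
D: Wₕ = 0.70027188; term = 0.70027188²·(1 − 0.16353620)·25880/3117 = 3.4057126.
B: Wₕ = 0.29972812; term = 0.29972812²·(1 − 0.03248345)·98000/265 = 32.143531.
Sum = 35.549244.
SE = √(35.549244) = 5.96.

5.96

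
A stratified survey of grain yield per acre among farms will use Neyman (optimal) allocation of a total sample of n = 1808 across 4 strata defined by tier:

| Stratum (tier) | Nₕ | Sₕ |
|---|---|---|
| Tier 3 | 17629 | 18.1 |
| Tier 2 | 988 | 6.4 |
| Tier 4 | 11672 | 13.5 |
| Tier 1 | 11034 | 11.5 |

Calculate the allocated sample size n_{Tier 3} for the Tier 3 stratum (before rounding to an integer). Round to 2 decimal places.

945.95

Neyman allocation: nₕ = n·NₕSₕ / Σⱼ NⱼSⱼ.
Σ NⱼSⱼ = 17629·18.1 + 988·6.4 + 11672·13.5 + 11034·11.5 = 609871.1.
n_{Tier 3} = 1808·17629·18.1 / 609871.1 = 945.95.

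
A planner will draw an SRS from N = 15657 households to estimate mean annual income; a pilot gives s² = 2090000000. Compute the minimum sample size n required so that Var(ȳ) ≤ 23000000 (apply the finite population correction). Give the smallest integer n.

Without fpc, n₀ = s²/D = 2090000000/23000000 = 90.8696.
With fpc, (1 − n/N)·s²/n ≤ D requires n ≥ n₀/(1 + n₀/N) = 90.8696/(1 + 90.8696/15657) = 90.3453.
Rounding up, n = 91.

91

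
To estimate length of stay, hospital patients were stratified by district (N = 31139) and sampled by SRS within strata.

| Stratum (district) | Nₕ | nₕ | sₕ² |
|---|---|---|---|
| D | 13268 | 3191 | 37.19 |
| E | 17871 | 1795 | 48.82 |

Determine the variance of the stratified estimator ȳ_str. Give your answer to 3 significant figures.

0.00967

Var(ȳ_str) = Σₕ Wₕ²(1 − fₕ)sₕ²/nₕ with Wₕ = Nₕ/N, N = 31139.
D: Wₕ = 0.42608947; term = 0.42608947²·(1 − 0.24050347)·37.19/3191 = 0.0016070403.
E: Wₕ = 0.57391053; term = 0.57391053²·(1 − 0.10044206)·48.82/1795 = 0.0080584377.
Sum = 0.009665478.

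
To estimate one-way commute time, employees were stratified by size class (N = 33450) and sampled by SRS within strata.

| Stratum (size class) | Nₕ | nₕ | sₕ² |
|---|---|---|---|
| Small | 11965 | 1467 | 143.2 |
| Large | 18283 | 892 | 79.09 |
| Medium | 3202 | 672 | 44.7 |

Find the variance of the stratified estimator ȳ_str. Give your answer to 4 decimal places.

0.0366

Var(ȳ_str) = Σₕ Wₕ²(1 − fₕ)sₕ²/nₕ with Wₕ = Nₕ/N, N = 33450.
Small: Wₕ = 0.35769806; term = 0.35769806²·(1 − 0.12260761)·143.2/1467 = 0.010958218.
Large: Wₕ = 0.54657698; term = 0.54657698²·(1 − 0.04878849)·79.09/892 = 0.025196284.
Medium: Wₕ = 0.09572496; term = 0.09572496²·(1 − 0.20986883)·44.7/672 = 4.8160153 × 10^-4.
Sum = 0.036636104.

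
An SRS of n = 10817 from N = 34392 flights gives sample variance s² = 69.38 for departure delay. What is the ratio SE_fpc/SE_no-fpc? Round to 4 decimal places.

0.8279

f = n/N = 10817/34392 = 0.31452082.
SE_no-fpc = √(s²/n) = 0.080087315; SE_fpc = √((1−f)s²/n) = 0.066307227.
Ratio = √(1−f) = 0.82793670.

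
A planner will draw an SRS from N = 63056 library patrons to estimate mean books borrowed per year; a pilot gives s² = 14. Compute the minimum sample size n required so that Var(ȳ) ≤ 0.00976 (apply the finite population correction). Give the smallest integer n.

1403

Without fpc, n₀ = s²/D = 14/0.00976 = 1434.4262.
With fpc, (1 − n/N)·s²/n ≤ D requires n ≥ n₀/(1 + n₀/N) = 1434.4262/(1 + 1434.4262/63056) = 1402.5210.
Rounding up, n = 1403.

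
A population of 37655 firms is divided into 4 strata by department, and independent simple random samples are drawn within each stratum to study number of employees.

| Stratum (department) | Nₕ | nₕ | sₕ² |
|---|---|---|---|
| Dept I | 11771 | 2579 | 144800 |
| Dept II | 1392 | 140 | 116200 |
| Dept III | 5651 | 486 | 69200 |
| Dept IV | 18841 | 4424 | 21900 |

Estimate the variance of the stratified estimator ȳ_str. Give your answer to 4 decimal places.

9.1840

Var(ȳ_str) = Σₕ Wₕ²(1 − fₕ)sₕ²/nₕ with Wₕ = Nₕ/N, N = 37655.
Dept I: Wₕ = 0.31260125; term = 0.31260125²·(1 − 0.21909778)·144800/2579 = 4.2844521.
Dept II: Wₕ = 0.03696720; term = 0.03696720²·(1 − 0.10057471)·116200/140 = 1.0201789.
Dept III: Wₕ = 0.15007303; term = 0.15007303²·(1 − 0.08600248)·69200/486 = 2.9310293.
Dept IV: Wₕ = 0.50035852; term = 0.50035852²·(1 − 0.23480707)·21900/4424 = 0.94833666.
Sum = 9.183997.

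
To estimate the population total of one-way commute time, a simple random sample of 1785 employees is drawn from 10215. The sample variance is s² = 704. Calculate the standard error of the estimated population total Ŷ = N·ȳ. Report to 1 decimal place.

Var(Ŷ) = N²·Var(ȳ) = N²·(1 − n/N)·s²/n.
f = 1785/10215 = 0.17474302; Var(ȳ) = 0.82525698·704/1785 = 0.3254795.
Var(Ŷ) = 10215² · 0.3254795 = 3.3962557 × 10^7.
SE(Ŷ) = √(3.3962557 × 10^7) = 5827.7.

5827.7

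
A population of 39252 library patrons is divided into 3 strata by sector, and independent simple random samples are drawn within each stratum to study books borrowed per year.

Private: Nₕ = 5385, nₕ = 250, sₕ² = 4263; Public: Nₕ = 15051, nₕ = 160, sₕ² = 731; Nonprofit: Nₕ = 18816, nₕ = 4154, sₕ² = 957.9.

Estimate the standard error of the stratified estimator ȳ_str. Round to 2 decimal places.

1.01

Var(ȳ_str) = Σₕ Wₕ²(1 − fₕ)sₕ²/nₕ with Wₕ = Nₕ/N, N = 39252.
Private: Wₕ = 0.13719046; term = 0.13719046²·(1 − 0.04642526)·4263/250 = 0.30603979.
Public: Wₕ = 0.38344543; term = 0.38344543²·(1 − 0.01063052)·731/160 = 0.66460413.
Nonprofit: Wₕ = 0.47936411; term = 0.47936411²·(1 − 0.22076956)·957.9/4154 = 0.041290545.
Sum = 1.0119345.
SE = √(1.0119345) = 1.01.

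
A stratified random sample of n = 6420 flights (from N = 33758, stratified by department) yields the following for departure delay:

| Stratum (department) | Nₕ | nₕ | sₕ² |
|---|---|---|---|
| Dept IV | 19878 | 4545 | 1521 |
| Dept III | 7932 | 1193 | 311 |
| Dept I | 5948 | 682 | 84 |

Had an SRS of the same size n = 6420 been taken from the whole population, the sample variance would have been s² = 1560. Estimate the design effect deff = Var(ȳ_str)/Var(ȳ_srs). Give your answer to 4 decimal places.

0.5342

Var(ȳ_str) = Σ Wₕ²(1−fₕ)sₕ²/nₕ with Wₕ = Nₕ/33758:
  Dept IV: (19878/33758)²·(1−4545/19878)·1521/4545 = 0.089503853
  Dept III: (7932/33758)²·(1−1193/7932)·311/1193 = 0.012227698
  Dept I: (5948/33758)²·(1−682/5948)·84/682 = 0.00338527
  → Var(ȳ_str) = 0.10511682.
Var(ȳ_srs) = (1 − 6420/33758)·1560/6420 = 0.19677939.
deff = 0.10511682 / 0.19677939 = 0.5342.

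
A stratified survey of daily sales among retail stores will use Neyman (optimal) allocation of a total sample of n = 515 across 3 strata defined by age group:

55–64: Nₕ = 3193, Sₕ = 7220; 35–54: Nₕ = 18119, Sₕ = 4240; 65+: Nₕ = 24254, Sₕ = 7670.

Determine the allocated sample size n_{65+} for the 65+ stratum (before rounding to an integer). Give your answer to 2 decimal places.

335.09

Neyman allocation: nₕ = n·NₕSₕ / Σⱼ NⱼSⱼ.
Σ NⱼSⱼ = 3193·7220 + 18119·4240 + 24254·7670 = 2.859062 × 10^8.
n_{65+} = 515·24254·7670 / (2.859062 × 10^8) = 335.09.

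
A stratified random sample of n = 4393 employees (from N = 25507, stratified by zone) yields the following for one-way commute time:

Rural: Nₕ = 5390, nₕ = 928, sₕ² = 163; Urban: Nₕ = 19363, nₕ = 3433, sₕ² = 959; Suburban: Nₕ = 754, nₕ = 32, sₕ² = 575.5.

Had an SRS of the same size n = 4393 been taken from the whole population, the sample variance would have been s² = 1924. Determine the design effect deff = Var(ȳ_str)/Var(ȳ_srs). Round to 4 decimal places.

0.4247

Var(ȳ_str) = Σ Wₕ²(1−fₕ)sₕ²/nₕ with Wₕ = Nₕ/25507:
  Rural: (5390/25507)²·(1−928/5390)·163/928 = 0.0064929072
  Urban: (19363/25507)²·(1−3433/19363)·959/3433 = 0.13243856
  Suburban: (754/25507)²·(1−32/754)·575.5/32 = 0.01504822
  → Var(ȳ_str) = 0.15397969.
Var(ȳ_srs) = (1 − 4393/25507)·1924/4393 = 0.36253922.
deff = 0.15397969 / 0.36253922 = 0.4247.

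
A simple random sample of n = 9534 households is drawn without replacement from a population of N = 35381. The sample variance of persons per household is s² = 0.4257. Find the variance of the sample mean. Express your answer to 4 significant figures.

3.262 × 10^-5

Under SRS without replacement, Var(ȳ) = (1 − f)·s²/n with f = n/N = 9534/35381 = 0.26946666.
Var(ȳ) = (1 − 0.26946666)·0.4257/9534 = 0.73053334·4.4650724 × 10^-5 = 3.2618842 × 10^-5.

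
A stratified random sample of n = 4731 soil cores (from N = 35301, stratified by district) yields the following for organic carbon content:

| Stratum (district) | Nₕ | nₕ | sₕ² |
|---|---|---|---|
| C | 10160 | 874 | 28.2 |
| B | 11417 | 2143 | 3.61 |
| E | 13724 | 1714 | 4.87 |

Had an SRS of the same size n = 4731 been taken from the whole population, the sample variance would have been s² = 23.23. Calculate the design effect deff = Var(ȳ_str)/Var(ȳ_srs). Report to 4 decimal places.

Var(ȳ_str) = Σ Wₕ²(1−fₕ)sₕ²/nₕ with Wₕ = Nₕ/35301:
  C: (10160/35301)²·(1−874/10160)·28.2/874 = 0.0024427895
  B: (11417/35301)²·(1−2143/11417)·3.61/2143 = 1.4312981 × 10^-4
  E: (13724/35301)²·(1−1714/13724)·4.87/1714 = 3.7580958 × 10^-4
  → Var(ȳ_str) = 0.0029617289.
Var(ȳ_srs) = (1 − 4731/35301)·23.23/4731 = 0.004252112.
deff = 0.0029617289 / 0.004252112 = 0.6965.

0.6965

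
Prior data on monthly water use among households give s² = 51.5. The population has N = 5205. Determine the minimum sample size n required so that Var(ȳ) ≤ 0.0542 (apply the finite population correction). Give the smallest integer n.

Without fpc, n₀ = s²/D = 51.5/0.0542 = 950.1845.
With fpc, (1 − n/N)·s²/n ≤ D requires n ≥ n₀/(1 + n₀/N) = 950.1845/(1 + 950.1845/5205) = 803.5032.
Rounding up, n = 804.

804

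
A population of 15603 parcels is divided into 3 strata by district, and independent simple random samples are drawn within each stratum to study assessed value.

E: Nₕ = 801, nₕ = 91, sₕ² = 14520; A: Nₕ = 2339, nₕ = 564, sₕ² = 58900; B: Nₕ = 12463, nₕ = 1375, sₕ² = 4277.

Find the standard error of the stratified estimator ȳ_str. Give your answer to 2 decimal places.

Var(ȳ_str) = Σₕ Wₕ²(1 − fₕ)sₕ²/nₕ with Wₕ = Nₕ/N, N = 15603.
E: Wₕ = 0.05133628; term = 0.05133628²·(1 − 0.11360799)·14520/91 = 0.37273474.
A: Wₕ = 0.14990707; term = 0.14990707²·(1 − 0.24112869)·58900/564 = 1.780937.
B: Wₕ = 0.79875665; term = 0.79875665²·(1 − 0.11032657)·4277/1375 = 1.7656156.
Sum = 3.9192873.
SE = √(3.9192873) = 1.98.

1.98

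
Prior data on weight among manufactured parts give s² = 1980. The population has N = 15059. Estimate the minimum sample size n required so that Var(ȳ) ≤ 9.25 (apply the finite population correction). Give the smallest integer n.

Without fpc, n₀ = s²/D = 1980/9.25 = 214.0541.
With fpc, (1 − n/N)·s²/n ≤ D requires n ≥ n₀/(1 + n₀/N) = 214.0541/(1 + 214.0541/15059) = 211.0541.
Rounding up, n = 212.

212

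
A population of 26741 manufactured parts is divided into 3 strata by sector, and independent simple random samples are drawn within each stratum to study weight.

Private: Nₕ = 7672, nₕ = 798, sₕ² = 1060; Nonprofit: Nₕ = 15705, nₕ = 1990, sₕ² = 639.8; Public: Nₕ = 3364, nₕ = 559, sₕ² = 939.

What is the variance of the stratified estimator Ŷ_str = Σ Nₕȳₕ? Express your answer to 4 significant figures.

Var(Ŷ_str) = Σₕ Nₕ²(1 − fₕ)sₕ²/nₕ.
Private: 7672²·(1 − 798/7672)·1060/798 = 7.005209 × 10^7.
Nonprofit: 15705²·(1 − 1990/15705)·639.8/1990 = 6.9250819 × 10^7.
Public: 3364²·(1 − 559/3364)·939/559 = 1.5850488 × 10^7.
Sum = 1.551534 × 10^8.

1.552 × 10^8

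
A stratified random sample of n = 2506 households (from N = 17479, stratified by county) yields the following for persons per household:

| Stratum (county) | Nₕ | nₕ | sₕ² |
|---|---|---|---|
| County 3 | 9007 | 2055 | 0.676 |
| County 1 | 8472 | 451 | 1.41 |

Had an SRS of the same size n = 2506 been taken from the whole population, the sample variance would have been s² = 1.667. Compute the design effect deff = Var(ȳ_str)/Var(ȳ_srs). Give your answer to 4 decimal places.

Var(ȳ_str) = Σ Wₕ²(1−fₕ)sₕ²/nₕ with Wₕ = Nₕ/17479:
  County 3: (9007/17479)²·(1−2055/9007)·0.676/2055 = 6.7420448 × 10^-5
  County 1: (8472/17479)²·(1−451/8472)·1.41/451 = 6.9538268 × 10^-4
  → Var(ȳ_str) = 7.6280313 × 10^-4.
Var(ȳ_srs) = (1 − 2506/17479)·1.667/2506 = 5.6983192 × 10^-4.
deff = (7.6280313 × 10^-4) / (5.6983192 × 10^-4) = 1.3386.

1.3386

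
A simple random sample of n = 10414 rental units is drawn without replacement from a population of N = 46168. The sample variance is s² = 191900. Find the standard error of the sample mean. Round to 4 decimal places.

3.7776

Under SRS without replacement, Var(ȳ) = (1 − f)·s²/n with f = n/N = 10414/46168 = 0.22556749.
Var(ȳ) = (1 − 0.22556749)·191900/10414 = 0.77443251·18.427117 = 14.270559.
SE(ȳ) = √(14.270559) = 3.7776.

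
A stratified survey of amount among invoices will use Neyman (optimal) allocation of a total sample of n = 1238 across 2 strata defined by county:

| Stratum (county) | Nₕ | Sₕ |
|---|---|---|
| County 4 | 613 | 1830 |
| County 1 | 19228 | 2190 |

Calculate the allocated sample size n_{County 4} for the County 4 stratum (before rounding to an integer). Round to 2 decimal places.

Neyman allocation: nₕ = n·NₕSₕ / Σⱼ NⱼSⱼ.
Σ NⱼSⱼ = 613·1830 + 19228·2190 = 4.323111 × 10^7.
n_{County 4} = 1238·613·1830 / (4.323111 × 10^7) = 32.12.

32.12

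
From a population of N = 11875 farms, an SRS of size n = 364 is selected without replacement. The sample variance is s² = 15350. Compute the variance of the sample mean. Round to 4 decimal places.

40.8777

Under SRS without replacement, Var(ȳ) = (1 − f)·s²/n with f = n/N = 364/11875 = 0.03065263.
Var(ȳ) = (1 − 0.03065263)·15350/364 = 0.96934737·42.17033 = 40.877698.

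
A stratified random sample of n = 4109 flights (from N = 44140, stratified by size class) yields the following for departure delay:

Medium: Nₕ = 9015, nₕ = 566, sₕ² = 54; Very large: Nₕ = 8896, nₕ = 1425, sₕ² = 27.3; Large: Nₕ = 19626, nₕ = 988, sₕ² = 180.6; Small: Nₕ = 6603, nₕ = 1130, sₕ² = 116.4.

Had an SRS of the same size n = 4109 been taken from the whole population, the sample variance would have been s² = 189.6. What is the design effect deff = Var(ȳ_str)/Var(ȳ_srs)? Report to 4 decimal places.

0.9705

Var(ȳ_str) = Σ Wₕ²(1−fₕ)sₕ²/nₕ with Wₕ = Nₕ/44140:
  Medium: (9015/44140)²·(1−566/9015)·54/566 = 0.0037297843
  Very large: (8896/44140)²·(1−1425/8896)·27.3/1425 = 6.5351662 × 10^-4
  Large: (19626/44140)²·(1−988/19626)·180.6/988 = 0.034318417
  Small: (6603/44140)²·(1−1130/6603)·116.4/1130 = 0.0019106301
  → Var(ȳ_str) = 0.040612348.
Var(ȳ_srs) = (1 − 4109/44140)·189.6/4109 = 0.04184719.
deff = 0.040612348 / 0.04184719 = 0.9705.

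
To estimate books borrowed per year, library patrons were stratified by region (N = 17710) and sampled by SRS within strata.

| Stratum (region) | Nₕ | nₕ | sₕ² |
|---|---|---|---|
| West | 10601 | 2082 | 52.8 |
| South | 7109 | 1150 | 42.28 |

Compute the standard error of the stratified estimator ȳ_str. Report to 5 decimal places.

Var(ȳ_str) = Σₕ Wₕ²(1 − fₕ)sₕ²/nₕ with Wₕ = Nₕ/N, N = 17710.
West: Wₕ = 0.59858837; term = 0.59858837²·(1 − 0.19639657)·52.8/2082 = 0.0073021631.
South: Wₕ = 0.40141163; term = 0.40141163²·(1 − 0.16176677)·42.28/1150 = 0.0049657164.
Sum = 0.01226788.
SE = √(0.01226788) = 0.11076.

0.11076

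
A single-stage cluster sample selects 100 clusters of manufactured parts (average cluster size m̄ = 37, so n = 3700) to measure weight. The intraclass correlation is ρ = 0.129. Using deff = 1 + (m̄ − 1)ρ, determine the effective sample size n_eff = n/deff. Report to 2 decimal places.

655.56

deff = 1 + (37 − 1)·0.129 = 1 + 4.644 = 5.644.
n_eff = 3700 / 5.644 = 655.56.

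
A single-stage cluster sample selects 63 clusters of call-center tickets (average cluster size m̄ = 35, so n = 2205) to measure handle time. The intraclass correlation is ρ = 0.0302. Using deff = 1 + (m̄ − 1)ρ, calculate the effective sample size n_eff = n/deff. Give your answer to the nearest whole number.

1088

deff = 1 + (35 − 1)·0.0302 = 1 + 1.0268 = 2.0268.
n_eff = 2205 / 2.0268 = 1088.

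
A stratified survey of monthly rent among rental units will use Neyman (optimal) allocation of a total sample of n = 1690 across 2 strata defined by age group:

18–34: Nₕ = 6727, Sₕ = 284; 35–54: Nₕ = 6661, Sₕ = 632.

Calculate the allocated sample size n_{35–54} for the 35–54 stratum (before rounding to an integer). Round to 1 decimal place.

1162.5

Neyman allocation: nₕ = n·NₕSₕ / Σⱼ NⱼSⱼ.
Σ NⱼSⱼ = 6727·284 + 6661·632 = 6.12022 × 10^6.
n_{35–54} = 1690·6661·632 / (6.12022 × 10^6) = 1162.5.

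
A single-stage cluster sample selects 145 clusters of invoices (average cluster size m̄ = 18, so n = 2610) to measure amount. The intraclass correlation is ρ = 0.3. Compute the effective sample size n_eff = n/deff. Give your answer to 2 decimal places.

427.87

deff = 1 + (18 − 1)·0.3 = 1 + 5.1 = 6.1.
n_eff = 2610 / 6.1 = 427.87.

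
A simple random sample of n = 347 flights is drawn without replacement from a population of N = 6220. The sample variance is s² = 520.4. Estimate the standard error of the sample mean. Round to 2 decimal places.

Under SRS without replacement, Var(ȳ) = (1 − f)·s²/n with f = n/N = 347/6220 = 0.05578778.
Var(ȳ) = (1 − 0.05578778)·520.4/347 = 0.94421222·1.4997118 = 1.4160462.
SE(ȳ) = √(1.4160462) = 1.19.

1.19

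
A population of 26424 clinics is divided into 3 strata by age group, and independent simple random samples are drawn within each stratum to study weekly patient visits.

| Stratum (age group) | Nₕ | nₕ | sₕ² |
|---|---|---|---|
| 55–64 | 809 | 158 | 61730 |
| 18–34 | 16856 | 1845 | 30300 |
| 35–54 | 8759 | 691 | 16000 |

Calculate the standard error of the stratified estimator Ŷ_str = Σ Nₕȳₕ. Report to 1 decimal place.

Var(Ŷ_str) = Σₕ Nₕ²(1 − fₕ)sₕ²/nₕ.
55–64: 809²·(1 − 158/809)·61730/158 = 2.0576367 × 10^8.
18–34: 16856²·(1 − 1845/16856)·30300/1845 = 4.1553768 × 10^9.
35–54: 8759²·(1 − 691/8759)·16000/691 = 1.6362978 × 10^9.
Sum = 5.9974383 × 10^9.
SE = √(5.9974383 × 10^9) = 77443.1.

77443.1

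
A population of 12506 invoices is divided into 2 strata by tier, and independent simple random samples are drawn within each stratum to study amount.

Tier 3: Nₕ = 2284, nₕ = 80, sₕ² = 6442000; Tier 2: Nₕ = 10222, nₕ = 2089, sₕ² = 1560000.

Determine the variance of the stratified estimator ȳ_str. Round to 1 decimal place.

2988.8

Var(ȳ_str) = Σₕ Wₕ²(1 − fₕ)sₕ²/nₕ with Wₕ = Nₕ/N, N = 12506.
Tier 3: Wₕ = 0.18263234; term = 0.18263234²·(1 − 0.03502627)·6442000/80 = 2591.8005.
Tier 2: Wₕ = 0.81736766; term = 0.81736766²·(1 − 0.20436314)·1560000/2089 = 396.95014.
Sum = 2988.7506.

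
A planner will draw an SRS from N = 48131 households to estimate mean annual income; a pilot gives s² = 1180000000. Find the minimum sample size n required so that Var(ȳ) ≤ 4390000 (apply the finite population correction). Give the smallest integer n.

268

Without fpc, n₀ = s²/D = 1180000000/4390000 = 268.7927.
With fpc, (1 − n/N)·s²/n ≤ D requires n ≥ n₀/(1 + n₀/N) = 268.7927/(1 + 268.7927/48131) = 267.2999.
Rounding up, n = 268.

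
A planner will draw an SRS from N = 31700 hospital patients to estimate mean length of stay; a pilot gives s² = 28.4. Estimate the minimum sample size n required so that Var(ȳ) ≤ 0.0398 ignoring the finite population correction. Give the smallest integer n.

714

Without fpc, n₀ = s²/D = 28.4/0.0398 = 713.5678.
Rounding up, n = 714.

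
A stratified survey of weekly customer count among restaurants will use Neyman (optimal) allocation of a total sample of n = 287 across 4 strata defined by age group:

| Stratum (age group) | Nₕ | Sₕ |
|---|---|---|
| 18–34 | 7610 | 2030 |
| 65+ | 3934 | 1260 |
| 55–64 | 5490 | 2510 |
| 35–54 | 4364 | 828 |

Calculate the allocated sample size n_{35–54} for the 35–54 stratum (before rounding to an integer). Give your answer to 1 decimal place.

27.4

Neyman allocation: nₕ = n·NₕSₕ / Σⱼ NⱼSⱼ.
Σ NⱼSⱼ = 7610·2030 + 3934·1260 + 5490·2510 + 4364·828 = 3.7798432 × 10^7.
n_{35–54} = 287·4364·828 / (3.7798432 × 10^7) = 27.4.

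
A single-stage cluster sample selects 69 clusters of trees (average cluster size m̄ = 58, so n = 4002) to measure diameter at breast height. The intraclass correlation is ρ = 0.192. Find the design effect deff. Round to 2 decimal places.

deff = 1 + (58 − 1)·0.192 = 1 + 10.944 = 11.944.

11.94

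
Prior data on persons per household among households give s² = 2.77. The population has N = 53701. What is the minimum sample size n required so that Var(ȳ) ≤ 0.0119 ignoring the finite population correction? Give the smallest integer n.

Without fpc, n₀ = s²/D = 2.77/0.0119 = 232.7731.
Rounding up, n = 233.

233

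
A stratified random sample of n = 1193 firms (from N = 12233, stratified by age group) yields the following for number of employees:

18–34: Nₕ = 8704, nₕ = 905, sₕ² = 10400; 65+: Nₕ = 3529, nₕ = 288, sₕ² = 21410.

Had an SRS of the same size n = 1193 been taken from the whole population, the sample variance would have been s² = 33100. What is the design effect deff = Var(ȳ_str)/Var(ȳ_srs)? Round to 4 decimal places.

0.4351

Var(ȳ_str) = Σ Wₕ²(1−fₕ)sₕ²/nₕ with Wₕ = Nₕ/12233:
  18–34: (8704/12233)²·(1−905/8704)·10400/905 = 5.2128666
  65+: (3529/12233)²·(1−288/3529)·21410/288 = 5.6818389
  → Var(ȳ_str) = 10.894706.
Var(ȳ_srs) = (1 − 1193/12233)·33100/1193 = 25.039384.
deff = 10.894706 / 25.039384 = 0.4351.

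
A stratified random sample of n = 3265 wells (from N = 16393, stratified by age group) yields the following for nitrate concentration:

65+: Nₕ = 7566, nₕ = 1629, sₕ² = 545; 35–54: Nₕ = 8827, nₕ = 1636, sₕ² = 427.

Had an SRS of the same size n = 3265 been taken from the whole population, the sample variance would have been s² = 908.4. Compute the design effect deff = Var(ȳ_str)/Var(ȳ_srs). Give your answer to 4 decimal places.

Var(ȳ_str) = Σ Wₕ²(1−fₕ)sₕ²/nₕ with Wₕ = Nₕ/16393:
  65+: (7566/16393)²·(1−1629/7566)·545/1629 = 0.055923189
  35–54: (8827/16393)²·(1−1636/8827)·427/1636 = 0.061649579
  → Var(ȳ_str) = 0.11757277.
Var(ȳ_srs) = (1 − 3265/16393)·908.4/3265 = 0.22280969.
deff = 0.11757277 / 0.22280969 = 0.5277.

0.5277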